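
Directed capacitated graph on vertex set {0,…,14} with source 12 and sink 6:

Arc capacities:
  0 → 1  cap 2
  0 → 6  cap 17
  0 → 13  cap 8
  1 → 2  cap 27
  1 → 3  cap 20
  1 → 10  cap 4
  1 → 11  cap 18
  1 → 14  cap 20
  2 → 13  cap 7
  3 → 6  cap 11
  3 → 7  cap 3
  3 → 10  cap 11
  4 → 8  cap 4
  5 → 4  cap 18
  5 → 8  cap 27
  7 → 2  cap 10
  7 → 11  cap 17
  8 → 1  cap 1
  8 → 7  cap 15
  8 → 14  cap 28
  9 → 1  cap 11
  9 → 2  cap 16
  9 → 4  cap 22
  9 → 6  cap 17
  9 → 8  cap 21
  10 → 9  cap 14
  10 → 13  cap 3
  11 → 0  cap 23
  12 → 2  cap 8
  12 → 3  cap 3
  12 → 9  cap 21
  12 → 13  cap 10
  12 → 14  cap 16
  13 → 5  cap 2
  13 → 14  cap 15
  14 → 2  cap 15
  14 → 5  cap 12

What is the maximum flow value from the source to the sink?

augment #1: 12→3→6 bottleneck 3, total now 3
augment #2: 12→9→6 bottleneck 17, total now 20
augment #3: 12→9→1→3→6 bottleneck 4, total now 24
augment #4: 12→13→5→8→1→3→6 bottleneck 1, total now 25
augment #5: 12→13→5→8→7→11→0→6 bottleneck 1, total now 26
augment #6: 12→14→5→8→7→11→0→6 bottleneck 12, total now 38

Maximum flow value: 38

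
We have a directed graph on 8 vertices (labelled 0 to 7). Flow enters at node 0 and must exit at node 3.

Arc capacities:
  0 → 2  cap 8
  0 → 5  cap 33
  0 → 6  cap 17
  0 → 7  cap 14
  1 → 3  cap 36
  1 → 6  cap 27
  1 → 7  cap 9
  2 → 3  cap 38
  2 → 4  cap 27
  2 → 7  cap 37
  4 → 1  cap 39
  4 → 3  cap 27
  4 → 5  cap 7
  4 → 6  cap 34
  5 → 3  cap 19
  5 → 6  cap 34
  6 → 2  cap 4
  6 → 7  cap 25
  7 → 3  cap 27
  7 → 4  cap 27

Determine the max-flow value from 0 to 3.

Maximum flow value: 70

augment #1: 0→2→3 bottleneck 8, total now 8
augment #2: 0→5→3 bottleneck 19, total now 27
augment #3: 0→7→3 bottleneck 14, total now 41
augment #4: 0→6→2→3 bottleneck 4, total now 45
augment #5: 0→6→7→3 bottleneck 13, total now 58
augment #6: 0→5→6→7→4→3 bottleneck 12, total now 70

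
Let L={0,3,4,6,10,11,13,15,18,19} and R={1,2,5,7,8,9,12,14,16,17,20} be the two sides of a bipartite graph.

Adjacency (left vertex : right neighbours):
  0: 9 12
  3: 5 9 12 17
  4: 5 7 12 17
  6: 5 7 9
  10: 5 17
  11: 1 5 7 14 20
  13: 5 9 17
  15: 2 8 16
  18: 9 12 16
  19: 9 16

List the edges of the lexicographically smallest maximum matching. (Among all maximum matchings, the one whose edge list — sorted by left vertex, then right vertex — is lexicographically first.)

Lex-smallest maximum matching: {(0,9), (3,5), (4,7), (10,17), (11,1), (15,2), (18,12), (19,16)}

|M| = 8 (so the lex-smallest maximum matching has 8 edges)
process left vertices in ascending order; for each, take the smallest-labelled available neighbour that still permits 8 edges overall, or leave it unmatched if none does
lex-smallest matching: {0-9, 3-5, 4-7, 10-17, 11-1, 15-2, 18-12, 19-16}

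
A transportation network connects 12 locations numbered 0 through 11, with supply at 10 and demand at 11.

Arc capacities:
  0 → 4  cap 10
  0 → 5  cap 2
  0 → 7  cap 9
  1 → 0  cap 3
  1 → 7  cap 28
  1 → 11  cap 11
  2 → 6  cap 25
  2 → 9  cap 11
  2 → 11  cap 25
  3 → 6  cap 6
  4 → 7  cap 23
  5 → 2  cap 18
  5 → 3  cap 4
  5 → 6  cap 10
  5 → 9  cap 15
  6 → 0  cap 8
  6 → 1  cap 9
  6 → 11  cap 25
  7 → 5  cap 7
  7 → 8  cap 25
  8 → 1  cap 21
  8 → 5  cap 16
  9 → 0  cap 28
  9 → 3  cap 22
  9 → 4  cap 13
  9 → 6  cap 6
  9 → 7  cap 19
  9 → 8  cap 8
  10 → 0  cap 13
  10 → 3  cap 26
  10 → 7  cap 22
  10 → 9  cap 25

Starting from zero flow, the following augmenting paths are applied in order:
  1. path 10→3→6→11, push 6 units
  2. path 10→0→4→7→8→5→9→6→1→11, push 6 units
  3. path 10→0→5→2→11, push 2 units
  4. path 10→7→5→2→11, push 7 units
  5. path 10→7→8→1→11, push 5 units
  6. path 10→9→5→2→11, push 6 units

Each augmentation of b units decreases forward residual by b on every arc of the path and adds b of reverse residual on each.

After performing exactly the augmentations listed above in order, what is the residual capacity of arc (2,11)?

Residual capacity of (2,11): 10

after path 1 (10→3→6→11, push 6): res(2,11)=25
after path 2 (10→0→4→7→8→5→9→6→1→11, push 6): res(2,11)=25
after path 3 (10→0→5→2→11, push 2): res(2,11)=23
after path 4 (10→7→5→2→11, push 7): res(2,11)=16
after path 5 (10→7→8→1→11, push 5): res(2,11)=16
after path 6 (10→9→5→2→11, push 6): res(2,11)=10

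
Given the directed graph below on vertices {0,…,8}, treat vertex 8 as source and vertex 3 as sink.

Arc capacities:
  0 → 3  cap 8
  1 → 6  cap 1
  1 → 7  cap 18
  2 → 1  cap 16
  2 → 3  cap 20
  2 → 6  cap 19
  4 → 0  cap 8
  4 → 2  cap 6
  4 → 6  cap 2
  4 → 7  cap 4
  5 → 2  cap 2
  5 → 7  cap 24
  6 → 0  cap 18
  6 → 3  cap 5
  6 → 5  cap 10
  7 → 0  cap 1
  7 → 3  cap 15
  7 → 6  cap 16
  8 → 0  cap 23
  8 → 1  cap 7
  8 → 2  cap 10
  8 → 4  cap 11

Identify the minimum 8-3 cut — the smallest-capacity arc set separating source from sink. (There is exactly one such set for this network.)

augment #1: 8→0→3 push 8
augment #2: 8→2→3 push 10
augment #3: 8→1→6→3 push 1
augment #4: 8→1→7→3 push 6
augment #5: 8→4→2→3 push 6
augment #6: 8→4→6→3 push 2
augment #7: 8→4→7→3 push 3
max flow = 36; residual-reachable set from 8 gives S-side
cut edges (S→T): {(0,3), (8,1), (8,2), (8,4)} total cap 36

Min-cut arcs: {(0,3), (8,1), (8,2), (8,4)} (total capacity 36)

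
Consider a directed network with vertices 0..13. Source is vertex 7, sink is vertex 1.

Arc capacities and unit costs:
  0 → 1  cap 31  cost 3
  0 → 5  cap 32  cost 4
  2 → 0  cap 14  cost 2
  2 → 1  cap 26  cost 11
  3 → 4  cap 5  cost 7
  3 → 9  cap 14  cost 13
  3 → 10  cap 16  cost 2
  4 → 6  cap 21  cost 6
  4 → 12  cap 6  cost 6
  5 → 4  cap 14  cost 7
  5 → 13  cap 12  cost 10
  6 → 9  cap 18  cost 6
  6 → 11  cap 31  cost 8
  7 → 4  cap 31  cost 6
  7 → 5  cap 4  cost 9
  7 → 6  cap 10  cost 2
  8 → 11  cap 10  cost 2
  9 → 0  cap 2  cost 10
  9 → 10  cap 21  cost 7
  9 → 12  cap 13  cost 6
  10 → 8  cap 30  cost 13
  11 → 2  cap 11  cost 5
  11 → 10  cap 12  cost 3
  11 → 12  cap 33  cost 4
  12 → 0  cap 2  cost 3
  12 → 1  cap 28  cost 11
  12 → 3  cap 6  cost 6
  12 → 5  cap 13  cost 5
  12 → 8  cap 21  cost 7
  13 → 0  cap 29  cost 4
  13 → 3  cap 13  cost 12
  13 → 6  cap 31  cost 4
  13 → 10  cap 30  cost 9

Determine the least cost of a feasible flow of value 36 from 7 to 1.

shortest-cost path #1: 7→4→12→0→1 push 2 @ unit cost 18 (adds 36)
shortest-cost path #2: 7→6→11→2→0→1 push 10 @ unit cost 20 (adds 200)
shortest-cost path #3: 7→4→12→1 push 4 @ unit cost 23 (adds 92)
shortest-cost path #4: 7→5→13→0→1 push 4 @ unit cost 26 (adds 104)
shortest-cost path #5: 7→4→6→11→2→0→1 push 1 @ unit cost 30 (adds 30)
shortest-cost path #6: 7→4→6→9→0→1 push 2 @ unit cost 31 (adds 62)
shortest-cost path #7: 7→4→6→9→12→1 push 13 @ unit cost 35 (adds 455)
total cost = 979

Minimum cost for 36 units: 979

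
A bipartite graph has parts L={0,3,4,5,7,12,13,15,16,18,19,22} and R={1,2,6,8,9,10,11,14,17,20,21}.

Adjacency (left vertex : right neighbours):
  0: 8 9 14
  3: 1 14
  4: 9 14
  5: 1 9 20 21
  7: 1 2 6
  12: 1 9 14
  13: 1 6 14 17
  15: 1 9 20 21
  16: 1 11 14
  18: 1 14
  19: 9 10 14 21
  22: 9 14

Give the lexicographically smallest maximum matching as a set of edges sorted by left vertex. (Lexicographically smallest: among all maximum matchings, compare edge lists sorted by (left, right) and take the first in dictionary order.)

Lex-smallest maximum matching: {(0,8), (3,1), (4,9), (5,20), (7,2), (12,14), (13,6), (15,21), (16,11), (19,10)}

|M| = 10 (so the lex-smallest maximum matching has 10 edges)
process left vertices in ascending order; for each, take the smallest-labelled available neighbour that still permits 10 edges overall, or leave it unmatched if none does
lex-smallest matching: {0-8, 3-1, 4-9, 5-20, 7-2, 12-14, 13-6, 15-21, 16-11, 19-10}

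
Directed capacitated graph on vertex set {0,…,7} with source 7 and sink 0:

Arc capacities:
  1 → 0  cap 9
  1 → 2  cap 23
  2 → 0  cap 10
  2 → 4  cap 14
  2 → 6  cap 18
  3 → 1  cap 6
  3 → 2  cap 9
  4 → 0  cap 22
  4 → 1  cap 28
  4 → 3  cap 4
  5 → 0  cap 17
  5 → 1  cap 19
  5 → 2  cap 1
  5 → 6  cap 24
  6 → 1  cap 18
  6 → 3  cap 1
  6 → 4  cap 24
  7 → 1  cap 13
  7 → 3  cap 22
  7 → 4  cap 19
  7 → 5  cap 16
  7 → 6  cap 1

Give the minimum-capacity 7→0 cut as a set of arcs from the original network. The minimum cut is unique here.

Min-cut arcs: {(1,0), (2,0), (4,0), (7,5)} (total capacity 57)

augment #1: 7→1→0 push 9
augment #2: 7→4→0 push 19
augment #3: 7→5→0 push 16
augment #4: 7→1→2→0 push 4
augment #5: 7→3→2→0 push 6
augment #6: 7→6→4→0 push 1
augment #7: 7→3→2→4→0 push 2
max flow = 57; residual-reachable set from 7 gives S-side
cut edges (S→T): {(1,0), (2,0), (4,0), (7,5)} total cap 57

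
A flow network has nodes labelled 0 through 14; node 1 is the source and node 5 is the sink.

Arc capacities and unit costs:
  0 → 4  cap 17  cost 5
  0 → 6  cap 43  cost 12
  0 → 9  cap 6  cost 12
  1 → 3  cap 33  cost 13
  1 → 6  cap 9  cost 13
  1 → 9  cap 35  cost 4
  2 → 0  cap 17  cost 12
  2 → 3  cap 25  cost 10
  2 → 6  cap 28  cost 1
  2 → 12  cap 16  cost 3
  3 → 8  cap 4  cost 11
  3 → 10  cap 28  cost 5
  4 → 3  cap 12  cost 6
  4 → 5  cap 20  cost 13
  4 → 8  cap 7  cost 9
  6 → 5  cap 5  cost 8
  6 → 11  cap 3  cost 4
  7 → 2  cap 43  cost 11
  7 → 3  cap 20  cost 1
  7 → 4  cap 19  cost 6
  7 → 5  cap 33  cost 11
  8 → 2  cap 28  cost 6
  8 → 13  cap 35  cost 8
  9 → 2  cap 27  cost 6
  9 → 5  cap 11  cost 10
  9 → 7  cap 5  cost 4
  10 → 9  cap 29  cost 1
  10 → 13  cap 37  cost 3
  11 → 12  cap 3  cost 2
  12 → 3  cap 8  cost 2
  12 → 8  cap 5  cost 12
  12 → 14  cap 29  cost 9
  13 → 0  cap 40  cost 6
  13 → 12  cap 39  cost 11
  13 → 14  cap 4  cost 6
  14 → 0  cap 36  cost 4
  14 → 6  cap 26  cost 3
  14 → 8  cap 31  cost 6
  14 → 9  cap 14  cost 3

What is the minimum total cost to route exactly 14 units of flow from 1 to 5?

Minimum cost for 14 units: 211

shortest-cost path #1: 1→9→5 push 11 @ unit cost 14 (adds 154)
shortest-cost path #2: 1→9→2→6→5 push 3 @ unit cost 19 (adds 57)
total cost = 211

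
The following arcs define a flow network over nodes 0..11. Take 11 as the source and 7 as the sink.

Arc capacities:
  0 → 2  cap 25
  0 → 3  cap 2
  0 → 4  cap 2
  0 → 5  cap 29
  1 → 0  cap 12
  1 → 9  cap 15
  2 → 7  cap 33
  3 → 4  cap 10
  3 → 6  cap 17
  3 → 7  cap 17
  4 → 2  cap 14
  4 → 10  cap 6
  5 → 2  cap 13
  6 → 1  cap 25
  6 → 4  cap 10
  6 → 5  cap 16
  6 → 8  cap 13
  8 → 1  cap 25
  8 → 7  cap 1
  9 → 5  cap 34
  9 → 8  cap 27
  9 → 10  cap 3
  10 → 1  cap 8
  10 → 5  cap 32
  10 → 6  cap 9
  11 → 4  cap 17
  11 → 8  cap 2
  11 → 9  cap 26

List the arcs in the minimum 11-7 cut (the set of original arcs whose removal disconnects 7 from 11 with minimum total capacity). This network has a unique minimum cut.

augment #1: 11→8→7 push 1
augment #2: 11→4→2→7 push 14
augment #3: 11→9→5→2→7 push 13
augment #4: 11→8→1→0→2→7 push 1
augment #5: 11→4→10→1→0→2→7 push 3
augment #6: 11→9→8→1→0→2→7 push 2
augment #7: 11→9→8→1→0→3→7 push 2
max flow = 36; residual-reachable set from 11 gives S-side
cut edges (S→T): {(0,3), (2,7), (8,7)} total cap 36

Min-cut arcs: {(0,3), (2,7), (8,7)} (total capacity 36)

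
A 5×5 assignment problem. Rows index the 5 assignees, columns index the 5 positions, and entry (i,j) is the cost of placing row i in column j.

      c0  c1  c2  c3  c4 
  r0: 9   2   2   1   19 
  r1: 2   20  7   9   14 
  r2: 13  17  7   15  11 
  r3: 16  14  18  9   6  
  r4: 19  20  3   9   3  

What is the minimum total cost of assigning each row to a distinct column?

optimal assignment: row0→col1 (cost 2), row1→col0 (cost 2), row2→col2 (cost 7), row3→col3 (cost 9), row4→col4 (cost 3)
total = 2 + 2 + 7 + 9 + 3 = 23

Minimum assignment cost: 23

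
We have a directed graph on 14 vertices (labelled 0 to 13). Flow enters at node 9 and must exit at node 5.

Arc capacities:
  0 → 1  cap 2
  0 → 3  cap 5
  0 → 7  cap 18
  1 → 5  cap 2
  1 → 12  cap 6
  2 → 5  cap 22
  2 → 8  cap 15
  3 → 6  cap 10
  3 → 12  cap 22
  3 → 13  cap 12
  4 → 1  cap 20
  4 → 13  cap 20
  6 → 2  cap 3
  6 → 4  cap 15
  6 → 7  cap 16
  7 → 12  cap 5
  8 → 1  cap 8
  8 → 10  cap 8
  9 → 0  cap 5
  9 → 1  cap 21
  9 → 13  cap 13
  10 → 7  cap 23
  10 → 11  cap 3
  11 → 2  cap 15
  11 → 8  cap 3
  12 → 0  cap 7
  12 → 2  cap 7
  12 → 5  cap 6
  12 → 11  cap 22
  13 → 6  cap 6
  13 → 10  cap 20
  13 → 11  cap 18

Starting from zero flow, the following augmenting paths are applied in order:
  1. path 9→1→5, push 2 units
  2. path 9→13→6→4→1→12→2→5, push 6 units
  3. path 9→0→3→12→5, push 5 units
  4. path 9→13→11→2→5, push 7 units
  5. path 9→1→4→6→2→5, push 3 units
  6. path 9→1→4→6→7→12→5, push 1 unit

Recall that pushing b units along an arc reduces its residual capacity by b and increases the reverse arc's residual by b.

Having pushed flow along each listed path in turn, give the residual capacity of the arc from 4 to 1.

after path 1 (9→1→5, push 2): res(4,1)=20
after path 2 (9→13→6→4→1→12→2→5, push 6): res(4,1)=14
after path 3 (9→0→3→12→5, push 5): res(4,1)=14
after path 4 (9→13→11→2→5, push 7): res(4,1)=14
after path 5 (9→1→4→6→2→5, push 3): res(4,1)=17
after path 6 (9→1→4→6→7→12→5, push 1): res(4,1)=18

Residual capacity of (4,1): 18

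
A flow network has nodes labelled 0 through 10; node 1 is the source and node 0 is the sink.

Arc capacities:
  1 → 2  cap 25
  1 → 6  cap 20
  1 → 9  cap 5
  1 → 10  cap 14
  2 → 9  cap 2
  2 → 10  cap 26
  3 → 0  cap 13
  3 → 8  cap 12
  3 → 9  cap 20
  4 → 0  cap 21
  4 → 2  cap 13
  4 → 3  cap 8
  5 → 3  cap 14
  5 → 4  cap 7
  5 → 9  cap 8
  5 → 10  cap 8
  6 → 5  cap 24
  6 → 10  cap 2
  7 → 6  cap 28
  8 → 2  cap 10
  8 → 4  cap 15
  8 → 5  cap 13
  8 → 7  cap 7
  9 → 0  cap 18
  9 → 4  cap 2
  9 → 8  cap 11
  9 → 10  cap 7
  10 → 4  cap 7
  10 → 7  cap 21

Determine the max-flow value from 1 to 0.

Maximum flow value: 38

augment #1: 1→9→0 bottleneck 5, total now 5
augment #2: 1→2→9→0 bottleneck 2, total now 7
augment #3: 1→10→4→0 bottleneck 7, total now 14
augment #4: 1→6→5→3→0 bottleneck 13, total now 27
augment #5: 1→6→5→4→0 bottleneck 7, total now 34
augment #6: 1→10→7→6→5→9→0 bottleneck 4, total now 38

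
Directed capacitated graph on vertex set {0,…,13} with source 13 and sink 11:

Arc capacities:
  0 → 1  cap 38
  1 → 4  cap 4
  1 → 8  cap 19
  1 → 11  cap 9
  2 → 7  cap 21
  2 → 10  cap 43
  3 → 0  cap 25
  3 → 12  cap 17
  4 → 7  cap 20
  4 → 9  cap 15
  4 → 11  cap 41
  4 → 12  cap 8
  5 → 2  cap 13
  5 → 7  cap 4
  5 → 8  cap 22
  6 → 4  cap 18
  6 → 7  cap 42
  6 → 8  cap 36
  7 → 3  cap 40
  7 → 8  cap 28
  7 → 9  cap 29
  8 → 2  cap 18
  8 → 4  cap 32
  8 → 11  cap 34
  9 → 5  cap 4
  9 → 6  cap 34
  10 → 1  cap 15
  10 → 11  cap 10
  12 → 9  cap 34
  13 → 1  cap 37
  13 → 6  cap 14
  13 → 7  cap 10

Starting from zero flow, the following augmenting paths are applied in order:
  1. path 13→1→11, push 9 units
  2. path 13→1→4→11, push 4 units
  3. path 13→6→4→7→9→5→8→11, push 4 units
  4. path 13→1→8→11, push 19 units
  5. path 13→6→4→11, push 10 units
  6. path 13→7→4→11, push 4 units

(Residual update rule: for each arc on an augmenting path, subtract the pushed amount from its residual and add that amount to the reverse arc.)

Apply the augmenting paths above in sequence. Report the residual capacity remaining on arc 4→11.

after path 1 (13→1→11, push 9): res(4,11)=41
after path 2 (13→1→4→11, push 4): res(4,11)=37
after path 3 (13→6→4→7→9→5→8→11, push 4): res(4,11)=37
after path 4 (13→1→8→11, push 19): res(4,11)=37
after path 5 (13→6→4→11, push 10): res(4,11)=27
after path 6 (13→7→4→11, push 4): res(4,11)=23

Residual capacity of (4,11): 23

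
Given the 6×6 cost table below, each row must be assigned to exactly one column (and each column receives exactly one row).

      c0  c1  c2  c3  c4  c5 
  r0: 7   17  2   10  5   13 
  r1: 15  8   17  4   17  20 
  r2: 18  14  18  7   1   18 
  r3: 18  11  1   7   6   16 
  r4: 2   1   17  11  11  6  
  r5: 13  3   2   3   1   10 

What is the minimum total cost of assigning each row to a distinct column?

Minimum assignment cost: 22

optimal assignment: row0→col0 (cost 7), row1→col3 (cost 4), row2→col4 (cost 1), row3→col2 (cost 1), row4→col5 (cost 6), row5→col1 (cost 3)
total = 7 + 4 + 1 + 1 + 6 + 3 = 22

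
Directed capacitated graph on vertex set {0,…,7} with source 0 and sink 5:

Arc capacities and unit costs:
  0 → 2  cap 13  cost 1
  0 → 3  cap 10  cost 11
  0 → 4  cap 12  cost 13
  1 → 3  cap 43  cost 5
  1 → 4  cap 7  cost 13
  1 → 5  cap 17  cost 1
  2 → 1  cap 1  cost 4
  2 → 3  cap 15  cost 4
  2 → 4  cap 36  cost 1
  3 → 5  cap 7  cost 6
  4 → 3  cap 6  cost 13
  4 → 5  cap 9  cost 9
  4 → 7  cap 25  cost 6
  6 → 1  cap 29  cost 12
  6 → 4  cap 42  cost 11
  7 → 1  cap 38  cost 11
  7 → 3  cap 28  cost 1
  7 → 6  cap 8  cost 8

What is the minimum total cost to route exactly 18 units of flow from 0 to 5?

shortest-cost path #1: 0→2→1→5 push 1 @ unit cost 6 (adds 6)
shortest-cost path #2: 0→2→3→5 push 7 @ unit cost 11 (adds 77)
shortest-cost path #3: 0→2→4→5 push 5 @ unit cost 11 (adds 55)
shortest-cost path #4: 0→3→2→4→5 push 4 @ unit cost 17 (adds 68)
shortest-cost path #5: 0→3→2→4→7→1→5 push 1 @ unit cost 26 (adds 26)
total cost = 232

Minimum cost for 18 units: 232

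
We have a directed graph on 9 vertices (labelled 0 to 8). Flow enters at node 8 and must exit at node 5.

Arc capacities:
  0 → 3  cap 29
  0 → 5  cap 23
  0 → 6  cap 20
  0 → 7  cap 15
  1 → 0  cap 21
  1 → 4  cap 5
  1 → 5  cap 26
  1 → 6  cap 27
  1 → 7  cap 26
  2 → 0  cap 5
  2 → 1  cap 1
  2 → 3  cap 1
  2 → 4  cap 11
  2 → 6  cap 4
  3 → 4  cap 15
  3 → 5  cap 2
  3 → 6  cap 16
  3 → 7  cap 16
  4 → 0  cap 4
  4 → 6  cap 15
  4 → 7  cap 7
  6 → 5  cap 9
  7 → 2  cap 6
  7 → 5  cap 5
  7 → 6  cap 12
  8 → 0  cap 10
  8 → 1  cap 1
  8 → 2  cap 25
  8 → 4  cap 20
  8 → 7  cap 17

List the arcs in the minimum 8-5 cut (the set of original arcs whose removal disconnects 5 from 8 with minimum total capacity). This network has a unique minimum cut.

augment #1: 8→0→5 push 10
augment #2: 8→1→5 push 1
augment #3: 8→7→5 push 5
augment #4: 8→2→0→5 push 5
augment #5: 8→2→1→5 push 1
augment #6: 8→2→3→5 push 1
augment #7: 8→2→6→5 push 4
augment #8: 8→4→0→5 push 4
augment #9: 8→4→6→5 push 5
max flow = 36; residual-reachable set from 8 gives S-side
cut edges (S→T): {(2,0), (2,1), (2,3), (4,0), (6,5), (7,5), (8,0), (8,1)} total cap 36

Min-cut arcs: {(2,0), (2,1), (2,3), (4,0), (6,5), (7,5), (8,0), (8,1)} (total capacity 36)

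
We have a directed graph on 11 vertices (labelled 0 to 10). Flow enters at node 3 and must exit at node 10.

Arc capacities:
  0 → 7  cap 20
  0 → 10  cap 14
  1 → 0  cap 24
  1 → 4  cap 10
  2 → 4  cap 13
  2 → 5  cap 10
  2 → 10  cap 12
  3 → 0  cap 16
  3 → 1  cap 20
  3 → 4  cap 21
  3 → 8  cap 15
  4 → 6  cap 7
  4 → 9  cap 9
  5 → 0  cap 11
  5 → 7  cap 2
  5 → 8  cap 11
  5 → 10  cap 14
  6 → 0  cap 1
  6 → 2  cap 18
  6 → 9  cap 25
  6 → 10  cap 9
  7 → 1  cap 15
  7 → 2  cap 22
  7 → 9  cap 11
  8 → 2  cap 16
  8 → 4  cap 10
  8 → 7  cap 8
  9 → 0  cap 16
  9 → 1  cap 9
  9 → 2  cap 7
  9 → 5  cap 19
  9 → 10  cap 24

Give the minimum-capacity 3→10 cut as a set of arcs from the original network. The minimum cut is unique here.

augment #1: 3→0→10 push 14
augment #2: 3→4→6→10 push 7
augment #3: 3→4→9→10 push 9
augment #4: 3→8→2→10 push 12
augment #5: 3→0→7→9→10 push 2
augment #6: 3→8→2→5→10 push 3
augment #7: 3→1→0→7→9→10 push 9
augment #8: 3→1→0→7→2→5→10 push 7
max flow = 63; residual-reachable set from 3 gives S-side
cut edges (S→T): {(0,10), (2,5), (2,10), (4,6), (4,9), (7,9)} total cap 63

Min-cut arcs: {(0,10), (2,5), (2,10), (4,6), (4,9), (7,9)} (total capacity 63)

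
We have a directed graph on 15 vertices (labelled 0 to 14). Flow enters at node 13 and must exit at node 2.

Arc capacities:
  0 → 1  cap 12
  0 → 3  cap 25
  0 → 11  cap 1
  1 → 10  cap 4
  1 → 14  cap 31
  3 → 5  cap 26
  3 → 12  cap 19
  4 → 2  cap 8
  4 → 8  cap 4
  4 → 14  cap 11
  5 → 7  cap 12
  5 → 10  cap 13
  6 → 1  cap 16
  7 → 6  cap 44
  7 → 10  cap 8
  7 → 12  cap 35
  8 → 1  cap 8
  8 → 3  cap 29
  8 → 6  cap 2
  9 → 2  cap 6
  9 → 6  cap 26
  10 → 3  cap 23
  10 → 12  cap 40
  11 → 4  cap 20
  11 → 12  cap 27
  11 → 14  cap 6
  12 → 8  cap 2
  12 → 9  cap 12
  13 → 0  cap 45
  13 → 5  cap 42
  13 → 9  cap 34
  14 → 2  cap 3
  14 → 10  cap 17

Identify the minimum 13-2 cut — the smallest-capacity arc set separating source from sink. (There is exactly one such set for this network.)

Min-cut arcs: {(0,11), (9,2), (14,2)} (total capacity 10)

augment #1: 13→9→2 push 6
augment #2: 13→0→1→14→2 push 3
augment #3: 13→0→11→4→2 push 1
max flow = 10; residual-reachable set from 13 gives S-side
cut edges (S→T): {(0,11), (9,2), (14,2)} total cap 10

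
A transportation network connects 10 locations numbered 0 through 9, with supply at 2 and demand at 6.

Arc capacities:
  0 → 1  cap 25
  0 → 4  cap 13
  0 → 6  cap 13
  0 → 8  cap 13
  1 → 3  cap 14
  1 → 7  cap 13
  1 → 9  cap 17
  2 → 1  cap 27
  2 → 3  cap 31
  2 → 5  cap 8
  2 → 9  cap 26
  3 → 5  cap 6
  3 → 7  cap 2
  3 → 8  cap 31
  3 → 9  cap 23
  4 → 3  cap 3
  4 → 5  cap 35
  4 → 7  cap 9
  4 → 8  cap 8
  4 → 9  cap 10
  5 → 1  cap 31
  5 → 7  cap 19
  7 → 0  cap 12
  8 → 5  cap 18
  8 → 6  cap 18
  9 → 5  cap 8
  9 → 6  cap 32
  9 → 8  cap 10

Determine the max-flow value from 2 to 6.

Maximum flow value: 62

augment #1: 2→9→6 bottleneck 26, total now 26
augment #2: 2→1→9→6 bottleneck 6, total now 32
augment #3: 2→3→8→6 bottleneck 18, total now 50
augment #4: 2→1→7→0→6 bottleneck 12, total now 62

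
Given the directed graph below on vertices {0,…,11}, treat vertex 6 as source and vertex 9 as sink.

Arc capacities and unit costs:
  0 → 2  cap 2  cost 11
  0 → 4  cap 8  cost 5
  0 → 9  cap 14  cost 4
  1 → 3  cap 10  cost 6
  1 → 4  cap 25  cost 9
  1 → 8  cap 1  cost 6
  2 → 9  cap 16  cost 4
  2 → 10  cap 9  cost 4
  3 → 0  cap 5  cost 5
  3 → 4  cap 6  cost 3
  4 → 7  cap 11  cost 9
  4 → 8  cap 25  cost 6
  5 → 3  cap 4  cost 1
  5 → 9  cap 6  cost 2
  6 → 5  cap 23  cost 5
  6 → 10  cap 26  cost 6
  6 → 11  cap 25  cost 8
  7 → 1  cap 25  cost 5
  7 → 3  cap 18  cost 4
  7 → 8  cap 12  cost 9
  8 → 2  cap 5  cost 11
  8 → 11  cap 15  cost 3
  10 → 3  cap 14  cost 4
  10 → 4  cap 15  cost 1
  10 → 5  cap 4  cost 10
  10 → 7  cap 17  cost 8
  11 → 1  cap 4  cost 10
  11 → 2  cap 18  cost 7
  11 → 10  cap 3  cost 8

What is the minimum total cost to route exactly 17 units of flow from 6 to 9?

Minimum cost for 17 units: 235

shortest-cost path #1: 6→5→9 push 6 @ unit cost 7 (adds 42)
shortest-cost path #2: 6→5→3→0→9 push 4 @ unit cost 15 (adds 60)
shortest-cost path #3: 6→11→2→9 push 7 @ unit cost 19 (adds 133)
total cost = 235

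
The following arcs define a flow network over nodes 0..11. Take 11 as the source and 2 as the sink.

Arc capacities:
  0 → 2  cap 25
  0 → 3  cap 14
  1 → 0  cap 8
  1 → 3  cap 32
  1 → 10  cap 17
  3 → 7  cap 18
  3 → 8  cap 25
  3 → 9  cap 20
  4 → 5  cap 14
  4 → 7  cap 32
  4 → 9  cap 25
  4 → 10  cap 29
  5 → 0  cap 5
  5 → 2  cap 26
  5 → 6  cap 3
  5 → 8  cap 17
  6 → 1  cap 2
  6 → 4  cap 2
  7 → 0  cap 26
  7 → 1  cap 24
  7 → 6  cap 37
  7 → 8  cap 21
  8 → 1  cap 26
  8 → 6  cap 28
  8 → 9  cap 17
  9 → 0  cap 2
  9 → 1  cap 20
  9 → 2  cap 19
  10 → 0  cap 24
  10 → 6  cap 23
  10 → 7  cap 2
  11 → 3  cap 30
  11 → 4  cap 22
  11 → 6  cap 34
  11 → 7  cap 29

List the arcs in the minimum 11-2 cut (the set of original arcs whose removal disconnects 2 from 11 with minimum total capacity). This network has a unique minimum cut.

Min-cut arcs: {(0,2), (4,5), (9,2)} (total capacity 58)

augment #1: 11→3→9→2 push 19
augment #2: 11→4→5→2 push 14
augment #3: 11→7→0→2 push 25
max flow = 58; residual-reachable set from 11 gives S-side
cut edges (S→T): {(0,2), (4,5), (9,2)} total cap 58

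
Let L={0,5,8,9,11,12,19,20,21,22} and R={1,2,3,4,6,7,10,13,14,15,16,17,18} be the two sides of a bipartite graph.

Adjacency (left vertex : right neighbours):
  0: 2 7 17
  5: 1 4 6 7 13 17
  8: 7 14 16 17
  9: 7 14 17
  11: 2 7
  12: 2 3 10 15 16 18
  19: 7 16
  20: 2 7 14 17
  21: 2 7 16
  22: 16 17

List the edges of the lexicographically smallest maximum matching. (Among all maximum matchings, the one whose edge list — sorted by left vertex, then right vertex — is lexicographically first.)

|M| = 7 (so the lex-smallest maximum matching has 7 edges)
process left vertices in ascending order; for each, take the smallest-labelled available neighbour that still permits 7 edges overall, or leave it unmatched if none does
lex-smallest matching: {0-2, 5-1, 8-7, 9-14, 12-3, 19-16, 20-17}

Lex-smallest maximum matching: {(0,2), (5,1), (8,7), (9,14), (12,3), (19,16), (20,17)}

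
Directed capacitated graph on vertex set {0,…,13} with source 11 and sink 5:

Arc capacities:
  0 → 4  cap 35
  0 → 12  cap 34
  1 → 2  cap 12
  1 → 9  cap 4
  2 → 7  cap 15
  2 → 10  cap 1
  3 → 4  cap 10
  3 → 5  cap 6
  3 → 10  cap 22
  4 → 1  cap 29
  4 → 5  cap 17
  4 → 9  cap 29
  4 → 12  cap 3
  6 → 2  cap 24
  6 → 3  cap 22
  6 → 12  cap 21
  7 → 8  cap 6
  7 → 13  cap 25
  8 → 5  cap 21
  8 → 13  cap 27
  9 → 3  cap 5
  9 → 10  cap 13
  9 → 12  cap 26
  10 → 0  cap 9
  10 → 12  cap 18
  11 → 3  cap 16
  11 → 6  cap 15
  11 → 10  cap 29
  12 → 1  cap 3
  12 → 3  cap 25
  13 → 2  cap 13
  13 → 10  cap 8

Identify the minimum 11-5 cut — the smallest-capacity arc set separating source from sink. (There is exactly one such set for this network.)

augment #1: 11→3→5 push 6
augment #2: 11→3→4→5 push 10
augment #3: 11→10→0→4→5 push 7
augment #4: 11→6→2→7→8→5 push 6
max flow = 29; residual-reachable set from 11 gives S-side
cut edges (S→T): {(3,5), (4,5), (7,8)} total cap 29

Min-cut arcs: {(3,5), (4,5), (7,8)} (total capacity 29)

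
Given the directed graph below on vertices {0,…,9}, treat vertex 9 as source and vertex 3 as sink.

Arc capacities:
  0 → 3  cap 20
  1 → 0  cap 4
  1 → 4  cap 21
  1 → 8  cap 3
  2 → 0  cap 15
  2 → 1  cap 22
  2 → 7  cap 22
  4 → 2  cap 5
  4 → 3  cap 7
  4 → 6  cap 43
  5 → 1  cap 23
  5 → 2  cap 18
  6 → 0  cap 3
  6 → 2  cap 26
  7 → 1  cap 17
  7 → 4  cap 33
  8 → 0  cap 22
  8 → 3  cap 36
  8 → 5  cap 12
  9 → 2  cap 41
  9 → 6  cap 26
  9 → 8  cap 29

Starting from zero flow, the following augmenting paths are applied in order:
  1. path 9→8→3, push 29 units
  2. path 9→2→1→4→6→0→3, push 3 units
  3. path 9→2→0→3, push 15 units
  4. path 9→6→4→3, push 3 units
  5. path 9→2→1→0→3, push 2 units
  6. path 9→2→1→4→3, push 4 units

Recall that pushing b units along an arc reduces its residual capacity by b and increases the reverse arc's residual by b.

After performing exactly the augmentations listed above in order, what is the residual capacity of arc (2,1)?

Residual capacity of (2,1): 13

after path 1 (9→8→3, push 29): res(2,1)=22
after path 2 (9→2→1→4→6→0→3, push 3): res(2,1)=19
after path 3 (9→2→0→3, push 15): res(2,1)=19
after path 4 (9→6→4→3, push 3): res(2,1)=19
after path 5 (9→2→1→0→3, push 2): res(2,1)=17
after path 6 (9→2→1→4→3, push 4): res(2,1)=13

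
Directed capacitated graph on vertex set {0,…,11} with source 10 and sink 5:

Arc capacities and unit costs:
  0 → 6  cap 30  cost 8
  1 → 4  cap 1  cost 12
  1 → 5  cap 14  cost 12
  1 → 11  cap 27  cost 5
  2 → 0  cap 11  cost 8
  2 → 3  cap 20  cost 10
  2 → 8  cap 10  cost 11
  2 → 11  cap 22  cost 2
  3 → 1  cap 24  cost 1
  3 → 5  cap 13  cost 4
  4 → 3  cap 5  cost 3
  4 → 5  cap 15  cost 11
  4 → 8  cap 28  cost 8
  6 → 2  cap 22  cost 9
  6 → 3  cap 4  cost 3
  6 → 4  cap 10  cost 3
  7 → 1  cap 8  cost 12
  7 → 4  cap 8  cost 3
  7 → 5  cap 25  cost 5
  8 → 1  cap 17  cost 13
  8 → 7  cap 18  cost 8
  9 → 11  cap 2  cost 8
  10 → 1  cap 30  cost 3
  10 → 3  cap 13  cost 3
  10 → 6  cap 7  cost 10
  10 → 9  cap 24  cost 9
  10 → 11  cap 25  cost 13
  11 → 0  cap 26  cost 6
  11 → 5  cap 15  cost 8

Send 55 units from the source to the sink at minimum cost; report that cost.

Minimum cost for 55 units: 978

shortest-cost path #1: 10→3→5 push 13 @ unit cost 7 (adds 91)
shortest-cost path #2: 10→1→5 push 14 @ unit cost 15 (adds 210)
shortest-cost path #3: 10→1→11→5 push 15 @ unit cost 16 (adds 240)
shortest-cost path #4: 10→6→4→5 push 7 @ unit cost 24 (adds 168)
shortest-cost path #5: 10→1→4→5 push 1 @ unit cost 26 (adds 26)
shortest-cost path #6: 10→11→0→6→4→5 push 3 @ unit cost 41 (adds 123)
shortest-cost path #7: 10→11→0→6→2→8→7→5 push 2 @ unit cost 60 (adds 120)
total cost = 978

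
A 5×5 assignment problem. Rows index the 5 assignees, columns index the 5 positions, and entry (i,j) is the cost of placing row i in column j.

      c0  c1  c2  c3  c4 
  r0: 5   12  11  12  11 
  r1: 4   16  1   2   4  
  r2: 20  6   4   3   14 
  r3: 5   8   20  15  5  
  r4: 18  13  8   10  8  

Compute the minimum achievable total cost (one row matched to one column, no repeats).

Minimum assignment cost: 25

optimal assignment: row0→col0 (cost 5), row1→col2 (cost 1), row2→col3 (cost 3), row3→col1 (cost 8), row4→col4 (cost 8)
total = 5 + 1 + 3 + 8 + 8 = 25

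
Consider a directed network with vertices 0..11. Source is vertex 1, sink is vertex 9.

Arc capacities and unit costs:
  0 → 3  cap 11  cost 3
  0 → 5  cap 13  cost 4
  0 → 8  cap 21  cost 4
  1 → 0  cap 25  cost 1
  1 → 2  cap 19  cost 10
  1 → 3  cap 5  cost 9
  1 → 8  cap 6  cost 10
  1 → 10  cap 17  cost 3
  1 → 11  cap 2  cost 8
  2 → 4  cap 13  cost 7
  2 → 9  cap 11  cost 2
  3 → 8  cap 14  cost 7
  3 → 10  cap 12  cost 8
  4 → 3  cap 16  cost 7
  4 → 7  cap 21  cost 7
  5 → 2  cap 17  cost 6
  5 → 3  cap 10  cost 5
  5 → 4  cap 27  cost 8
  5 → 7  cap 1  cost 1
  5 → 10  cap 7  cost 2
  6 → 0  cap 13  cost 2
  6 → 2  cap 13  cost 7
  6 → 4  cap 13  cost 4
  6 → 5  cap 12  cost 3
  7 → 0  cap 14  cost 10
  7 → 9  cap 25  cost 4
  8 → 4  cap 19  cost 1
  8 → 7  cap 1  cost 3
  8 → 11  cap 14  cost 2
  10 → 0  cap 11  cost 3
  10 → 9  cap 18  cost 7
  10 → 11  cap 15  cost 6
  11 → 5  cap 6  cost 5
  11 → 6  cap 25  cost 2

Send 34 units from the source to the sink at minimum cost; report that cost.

Minimum cost for 34 units: 389

shortest-cost path #1: 1→10→9 push 17 @ unit cost 10 (adds 170)
shortest-cost path #2: 1→0→5→7→9 push 1 @ unit cost 10 (adds 10)
shortest-cost path #3: 1→2→9 push 11 @ unit cost 12 (adds 132)
shortest-cost path #4: 1→0→8→7→9 push 1 @ unit cost 12 (adds 12)
shortest-cost path #5: 1→0→5→10→9 push 1 @ unit cost 14 (adds 14)
shortest-cost path #6: 1→0→8→4→7→9 push 3 @ unit cost 17 (adds 51)
total cost = 389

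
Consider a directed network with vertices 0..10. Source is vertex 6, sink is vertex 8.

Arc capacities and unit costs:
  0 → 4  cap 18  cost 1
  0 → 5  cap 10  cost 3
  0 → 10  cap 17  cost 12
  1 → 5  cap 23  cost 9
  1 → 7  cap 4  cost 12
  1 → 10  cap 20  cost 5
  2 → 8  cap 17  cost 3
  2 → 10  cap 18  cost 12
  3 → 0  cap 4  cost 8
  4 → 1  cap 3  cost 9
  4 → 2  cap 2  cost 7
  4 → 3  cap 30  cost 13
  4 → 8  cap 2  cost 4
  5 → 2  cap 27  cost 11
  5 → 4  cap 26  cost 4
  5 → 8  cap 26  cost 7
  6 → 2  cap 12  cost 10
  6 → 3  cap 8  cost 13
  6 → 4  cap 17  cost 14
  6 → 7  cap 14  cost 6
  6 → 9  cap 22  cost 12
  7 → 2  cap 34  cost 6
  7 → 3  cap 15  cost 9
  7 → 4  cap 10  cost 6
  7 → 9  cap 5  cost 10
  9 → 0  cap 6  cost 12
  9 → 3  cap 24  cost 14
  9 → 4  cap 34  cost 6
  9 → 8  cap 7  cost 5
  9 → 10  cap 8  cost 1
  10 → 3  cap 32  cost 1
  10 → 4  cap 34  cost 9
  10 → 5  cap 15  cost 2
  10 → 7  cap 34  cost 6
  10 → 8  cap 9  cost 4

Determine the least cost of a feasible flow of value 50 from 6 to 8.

shortest-cost path #1: 6→2→8 push 12 @ unit cost 13 (adds 156)
shortest-cost path #2: 6→7→2→8 push 5 @ unit cost 15 (adds 75)
shortest-cost path #3: 6→7→4→8 push 2 @ unit cost 16 (adds 32)
shortest-cost path #4: 6→9→8 push 7 @ unit cost 17 (adds 119)
shortest-cost path #5: 6→9→10→8 push 8 @ unit cost 17 (adds 136)
shortest-cost path #6: 6→7→2→10→8 push 1 @ unit cost 28 (adds 28)
shortest-cost path #7: 6→3→0→5→8 push 4 @ unit cost 31 (adds 124)
shortest-cost path #8: 6→7→2→10→5→8 push 6 @ unit cost 33 (adds 198)
shortest-cost path #9: 6→9→0→5→8 push 5 @ unit cost 34 (adds 170)
total cost = 1038

Minimum cost for 50 units: 1038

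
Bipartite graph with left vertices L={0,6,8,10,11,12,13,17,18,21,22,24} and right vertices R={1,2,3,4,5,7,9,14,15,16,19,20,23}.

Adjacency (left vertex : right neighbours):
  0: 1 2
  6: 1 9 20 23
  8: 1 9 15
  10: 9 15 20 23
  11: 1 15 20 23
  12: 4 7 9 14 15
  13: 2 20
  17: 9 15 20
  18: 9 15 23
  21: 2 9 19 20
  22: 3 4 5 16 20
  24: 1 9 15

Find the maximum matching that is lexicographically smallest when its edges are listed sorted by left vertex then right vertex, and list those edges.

|M| = 9 (so the lex-smallest maximum matching has 9 edges)
process left vertices in ascending order; for each, take the smallest-labelled available neighbour that still permits 9 edges overall, or leave it unmatched if none does
lex-smallest matching: {0-1, 6-9, 8-15, 10-20, 11-23, 12-4, 13-2, 21-19, 22-3}

Lex-smallest maximum matching: {(0,1), (6,9), (8,15), (10,20), (11,23), (12,4), (13,2), (21,19), (22,3)}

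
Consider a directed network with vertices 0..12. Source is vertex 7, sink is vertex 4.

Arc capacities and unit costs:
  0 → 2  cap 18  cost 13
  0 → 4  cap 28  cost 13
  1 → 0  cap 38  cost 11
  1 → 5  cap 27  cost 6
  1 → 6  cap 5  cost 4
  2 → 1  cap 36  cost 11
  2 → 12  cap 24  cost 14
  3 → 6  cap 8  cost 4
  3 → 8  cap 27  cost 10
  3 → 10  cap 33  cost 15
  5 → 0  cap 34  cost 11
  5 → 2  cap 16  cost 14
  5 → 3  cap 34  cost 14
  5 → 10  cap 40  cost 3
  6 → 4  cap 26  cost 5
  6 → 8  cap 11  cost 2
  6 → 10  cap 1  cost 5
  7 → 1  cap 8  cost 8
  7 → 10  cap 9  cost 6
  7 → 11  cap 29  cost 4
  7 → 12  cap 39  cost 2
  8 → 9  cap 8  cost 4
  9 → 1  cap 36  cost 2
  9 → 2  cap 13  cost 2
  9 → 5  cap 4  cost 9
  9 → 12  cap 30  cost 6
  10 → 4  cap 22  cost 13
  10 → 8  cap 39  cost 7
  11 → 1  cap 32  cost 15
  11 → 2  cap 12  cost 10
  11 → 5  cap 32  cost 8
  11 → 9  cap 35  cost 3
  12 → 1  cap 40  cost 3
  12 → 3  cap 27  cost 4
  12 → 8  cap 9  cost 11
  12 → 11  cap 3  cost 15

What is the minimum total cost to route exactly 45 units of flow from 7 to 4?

Minimum cost for 45 units: 1002

shortest-cost path #1: 7→12→1→6→4 push 5 @ unit cost 14 (adds 70)
shortest-cost path #2: 7→12→3→6→4 push 8 @ unit cost 15 (adds 120)
shortest-cost path #3: 7→10→4 push 9 @ unit cost 19 (adds 171)
shortest-cost path #4: 7→12→1→5→10→4 push 13 @ unit cost 27 (adds 351)
shortest-cost path #5: 7→12→1→0→4 push 10 @ unit cost 29 (adds 290)
total cost = 1002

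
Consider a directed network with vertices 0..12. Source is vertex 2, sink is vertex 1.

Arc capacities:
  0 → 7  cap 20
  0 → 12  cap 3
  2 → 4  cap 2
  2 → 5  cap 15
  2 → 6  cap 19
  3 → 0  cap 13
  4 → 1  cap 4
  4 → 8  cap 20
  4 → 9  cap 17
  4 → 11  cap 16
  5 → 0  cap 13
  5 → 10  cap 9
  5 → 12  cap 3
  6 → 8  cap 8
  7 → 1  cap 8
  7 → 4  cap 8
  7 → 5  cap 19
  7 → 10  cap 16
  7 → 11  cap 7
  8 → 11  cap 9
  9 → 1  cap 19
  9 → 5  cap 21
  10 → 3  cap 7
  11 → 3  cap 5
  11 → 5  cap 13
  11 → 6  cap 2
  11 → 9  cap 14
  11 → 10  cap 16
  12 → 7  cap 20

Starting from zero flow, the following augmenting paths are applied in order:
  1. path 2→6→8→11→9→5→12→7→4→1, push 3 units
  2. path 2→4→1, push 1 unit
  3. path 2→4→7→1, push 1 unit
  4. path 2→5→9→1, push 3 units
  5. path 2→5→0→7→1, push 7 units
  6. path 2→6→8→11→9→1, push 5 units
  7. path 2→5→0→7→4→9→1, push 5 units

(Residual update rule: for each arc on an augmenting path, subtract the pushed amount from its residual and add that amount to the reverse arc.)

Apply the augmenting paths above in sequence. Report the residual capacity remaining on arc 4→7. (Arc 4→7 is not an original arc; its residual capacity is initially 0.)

Residual capacity of (4,7): 7

after path 1 (2→6→8→11→9→5→12→7→4→1, push 3): res(4,7)=3
after path 2 (2→4→1, push 1): res(4,7)=3
after path 3 (2→4→7→1, push 1): res(4,7)=2
after path 4 (2→5→9→1, push 3): res(4,7)=2
after path 5 (2→5→0→7→1, push 7): res(4,7)=2
after path 6 (2→6→8→11→9→1, push 5): res(4,7)=2
after path 7 (2→5→0→7→4→9→1, push 5): res(4,7)=7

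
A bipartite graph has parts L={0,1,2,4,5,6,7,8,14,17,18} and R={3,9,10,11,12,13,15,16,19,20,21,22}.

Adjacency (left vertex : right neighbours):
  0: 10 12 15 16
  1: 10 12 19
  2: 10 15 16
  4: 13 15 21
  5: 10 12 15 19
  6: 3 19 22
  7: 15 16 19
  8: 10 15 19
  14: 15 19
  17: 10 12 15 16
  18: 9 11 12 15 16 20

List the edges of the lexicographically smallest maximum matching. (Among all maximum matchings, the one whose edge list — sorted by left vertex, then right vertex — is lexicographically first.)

|M| = 8 (so the lex-smallest maximum matching has 8 edges)
process left vertices in ascending order; for each, take the smallest-labelled available neighbour that still permits 8 edges overall, or leave it unmatched if none does
lex-smallest matching: {0-10, 1-12, 2-15, 4-13, 5-19, 6-3, 7-16, 18-9}

Lex-smallest maximum matching: {(0,10), (1,12), (2,15), (4,13), (5,19), (6,3), (7,16), (18,9)}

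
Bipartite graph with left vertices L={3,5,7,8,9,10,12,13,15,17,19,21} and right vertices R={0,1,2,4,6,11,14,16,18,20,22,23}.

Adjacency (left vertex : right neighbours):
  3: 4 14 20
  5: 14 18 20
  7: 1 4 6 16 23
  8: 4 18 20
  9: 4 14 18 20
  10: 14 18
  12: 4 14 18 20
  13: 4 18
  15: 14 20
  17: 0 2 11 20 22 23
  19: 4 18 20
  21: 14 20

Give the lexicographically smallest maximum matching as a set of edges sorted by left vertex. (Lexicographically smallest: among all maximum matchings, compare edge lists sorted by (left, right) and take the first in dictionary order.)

Lex-smallest maximum matching: {(3,4), (5,14), (7,1), (8,18), (9,20), (17,0)}

|M| = 6 (so the lex-smallest maximum matching has 6 edges)
process left vertices in ascending order; for each, take the smallest-labelled available neighbour that still permits 6 edges overall, or leave it unmatched if none does
lex-smallest matching: {3-4, 5-14, 7-1, 8-18, 9-20, 17-0}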